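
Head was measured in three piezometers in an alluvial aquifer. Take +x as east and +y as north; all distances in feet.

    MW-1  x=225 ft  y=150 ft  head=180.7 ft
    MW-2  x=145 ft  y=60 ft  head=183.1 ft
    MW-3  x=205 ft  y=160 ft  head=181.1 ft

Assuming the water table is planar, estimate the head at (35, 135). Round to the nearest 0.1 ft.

Differences from MW-1: to MW-2 (Δx, Δy, Δh) = (-80, -90, +2.4); to MW-3 = (-20, 10, +0.4).
Solve a·Δx + b·Δy = Δh: det = (-80)·10 − (-20)·(-90) = -2600.
∂h/∂x = [(+2.4)·10 − (+0.4)·(-90)] / -2600 = -0.02308
∂h/∂y = [(-80)·(+0.4) − (-20)·(+2.4)] / -2600 = -0.006154
h(35, 135) = 180.7 + (-0.02308)·(-190) + (-0.006154)·(-15) = 180.7 +4.385 +0.092 = 185.177 ft.

185.2 ft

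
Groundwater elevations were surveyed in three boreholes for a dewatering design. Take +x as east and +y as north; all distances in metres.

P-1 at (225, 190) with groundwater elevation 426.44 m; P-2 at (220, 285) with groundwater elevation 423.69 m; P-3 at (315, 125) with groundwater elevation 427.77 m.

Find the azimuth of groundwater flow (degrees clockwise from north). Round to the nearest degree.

Taking P-1 as reference: P-2−P-1 = (-5, 95, -2.75); P-3−P-1 = (90, -65, +1.33).
Solve a·Δx + b·Δy = Δh: det = (-5)·(-65) − 90·95 = -8225.
∂h/∂x = [(-2.75)·(-65) − (+1.33)·95] / -8225 = -0.006371
∂h/∂y = [(-5)·(+1.33) − 90·(-2.75)] / -8225 = -0.02928
Flow direction (−∇h) has components (+0.006371 E, +0.02928 N).
Azimuth = atan2(E, N) = atan2(+0.006371, +0.02928) = 12.3° ≈ 012°.

012°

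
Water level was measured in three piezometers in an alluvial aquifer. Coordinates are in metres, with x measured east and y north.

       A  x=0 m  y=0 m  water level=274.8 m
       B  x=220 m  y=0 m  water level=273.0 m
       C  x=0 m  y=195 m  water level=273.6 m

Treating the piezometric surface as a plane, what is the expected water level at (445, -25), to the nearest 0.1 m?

∂h/∂x = (273.0 − 274.8) / (220 − 0) = -0.008182
∂h/∂y = (273.6 − 274.8) / (195 − 0) = -0.006154
h(445, -25) = 274.8 + (-0.008182)·(445) + (-0.006154)·(-25) = 274.8 -3.641 +0.154 = 271.313 m.

271.3 m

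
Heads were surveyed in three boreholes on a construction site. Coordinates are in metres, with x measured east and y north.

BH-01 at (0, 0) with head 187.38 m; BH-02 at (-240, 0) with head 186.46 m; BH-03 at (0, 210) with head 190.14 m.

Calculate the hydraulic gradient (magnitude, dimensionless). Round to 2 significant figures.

0.014

∂h/∂x = (186.46 − 187.38) / (-240 − 0) = +0.003833
∂h/∂y = (190.14 − 187.38) / (210 − 0) = +0.01314
|∇h| = √(0.003833² + 0.01314²) = 0.01369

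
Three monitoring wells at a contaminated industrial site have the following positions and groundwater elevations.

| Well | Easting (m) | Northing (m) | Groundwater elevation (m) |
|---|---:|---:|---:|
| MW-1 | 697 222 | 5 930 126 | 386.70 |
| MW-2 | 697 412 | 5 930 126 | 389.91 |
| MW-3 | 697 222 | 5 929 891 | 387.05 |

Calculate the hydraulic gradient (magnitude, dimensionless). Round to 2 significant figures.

∂h/∂x = (389.91 − 386.70) / (697412 − 697222) = +0.01689
∂h/∂y = (387.05 − 386.70) / (5929891 − 5930126) = -0.001489
|∇h| = √(0.01689² + -0.001489²) = 0.01696

0.017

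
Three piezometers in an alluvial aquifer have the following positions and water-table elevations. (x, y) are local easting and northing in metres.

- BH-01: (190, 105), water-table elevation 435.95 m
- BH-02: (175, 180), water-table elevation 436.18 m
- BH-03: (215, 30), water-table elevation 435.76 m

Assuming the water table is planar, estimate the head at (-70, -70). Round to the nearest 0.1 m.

Differences from BH-01: to BH-02 (Δx, Δy, Δh) = (-15, 75, +0.23); to BH-03 = (25, -75, -0.19).
Solve a·Δx + b·Δy = Δh: det = (-15)·(-75) − 25·75 = -750.
∂h/∂x = [(+0.23)·(-75) − (-0.19)·75] / -750 = +0.004000
∂h/∂y = [(-15)·(-0.19) − 25·(+0.23)] / -750 = +0.003867
h(-70, -70) = 435.95 + (+0.004000)·(-260) + (+0.003867)·(-175) = 435.95 -1.040 -0.677 = 434.233 m.

434.2 m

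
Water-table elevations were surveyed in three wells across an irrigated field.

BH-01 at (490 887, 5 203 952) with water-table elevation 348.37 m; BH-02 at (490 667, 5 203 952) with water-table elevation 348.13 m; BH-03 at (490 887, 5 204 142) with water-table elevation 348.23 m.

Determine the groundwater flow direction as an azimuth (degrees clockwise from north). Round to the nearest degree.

∂h/∂x = (348.13 − 348.37) / (490667 − 490887) = +0.001091
∂h/∂y = (348.23 − 348.37) / (5204142 − 5203952) = -0.0007368
Flow direction (−∇h) has components (-0.001091 E, +0.0007368 N).
Azimuth = atan2(E, N) = atan2(-0.001091, +0.0007368) = 304.0° ≈ 304°.

304°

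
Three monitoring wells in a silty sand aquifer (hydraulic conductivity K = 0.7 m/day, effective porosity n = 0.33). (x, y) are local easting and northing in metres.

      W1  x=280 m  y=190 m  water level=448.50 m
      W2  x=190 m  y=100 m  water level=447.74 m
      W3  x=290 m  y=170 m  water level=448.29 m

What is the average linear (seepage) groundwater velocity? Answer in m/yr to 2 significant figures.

7.7 m/yr

Taking W1 as reference: W2−W1 = (-90, -90, -0.76); W3−W1 = (10, -20, -0.21).
Solve a·Δx + b·Δy = Δh: det = (-90)·(-20) − 10·(-90) = 2700.
∂h/∂x = [(-0.76)·(-20) − (-0.21)·(-90)] / 2700 = -0.001370
∂h/∂y = [(-90)·(-0.21) − 10·(-0.76)] / 2700 = +0.009815
|∇h| = √(-0.001370² + 0.009815²) = 0.00991
Seepage velocity v = K·i/n = 0.7 × 0.00991 / 0.33 = 0.02102 m/day = 7.678 m/yr.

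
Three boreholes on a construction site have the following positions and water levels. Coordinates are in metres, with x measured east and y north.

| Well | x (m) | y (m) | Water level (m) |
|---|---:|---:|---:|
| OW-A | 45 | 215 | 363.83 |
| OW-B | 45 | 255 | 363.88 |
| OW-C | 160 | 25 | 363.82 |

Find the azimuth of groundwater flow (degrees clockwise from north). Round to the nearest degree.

238°

Differences from OW-A: to OW-B (Δx, Δy, Δh) = (0, 40, +0.05); to OW-C = (115, -190, -0.01).
Solve a·Δx + b·Δy = Δh: det = 0·(-190) − 115·40 = -4600.
∂h/∂x = [(+0.05)·(-190) − (-0.01)·40] / -4600 = +0.001978
∂h/∂y = [0·(-0.01) − 115·(+0.05)] / -4600 = +0.001250
Flow direction (−∇h) has components (-0.001978 E, -0.001250 N).
Azimuth = atan2(E, N) = atan2(-0.001978, -0.001250) = 237.7° ≈ 238°.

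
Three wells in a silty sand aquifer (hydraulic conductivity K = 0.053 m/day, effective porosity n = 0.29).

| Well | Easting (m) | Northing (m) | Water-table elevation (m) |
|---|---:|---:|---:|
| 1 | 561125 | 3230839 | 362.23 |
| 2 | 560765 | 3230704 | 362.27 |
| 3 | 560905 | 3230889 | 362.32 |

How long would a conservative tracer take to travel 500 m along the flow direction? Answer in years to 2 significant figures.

Differences from 1: to 2 (Δx, Δy, Δh) = (-360, -135, +0.04); to 3 = (-220, 50, +0.09).
Solve a·Δx + b·Δy = Δh: det = (-360)·50 − (-220)·(-135) = -47700.
∂h/∂x = [(+0.04)·50 − (+0.09)·(-135)] / -47700 = -0.0002966
∂h/∂y = [(-360)·(+0.09) − (-220)·(+0.04)] / -47700 = +0.0004948
|∇h| = √(-0.0002966² + 0.0004948²) = 0.0005769
Seepage velocity v = K·i/n = 0.053 × 0.0005769 / 0.29 = 0.0001054 m/day.
t = 500 / 0.0001054 = 4.744e+06 days = 1.3e+04 years.

13000 years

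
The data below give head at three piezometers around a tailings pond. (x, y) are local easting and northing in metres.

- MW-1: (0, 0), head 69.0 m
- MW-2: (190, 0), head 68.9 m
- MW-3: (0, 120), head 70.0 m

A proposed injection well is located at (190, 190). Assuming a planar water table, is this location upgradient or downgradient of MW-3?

∂h/∂x = (68.9 − 69.0) / (190 − 0) = -0.0005263
∂h/∂y = (70.0 − 69.0) / (120 − 0) = +0.008333
Head at (190, 190) = 69.0 + (-0.0005263)·(190) + (+0.008333)·(190) = 70.48 m.
That is higher than the 70.0 m at MW-3, so the point is upgradient.

upgradient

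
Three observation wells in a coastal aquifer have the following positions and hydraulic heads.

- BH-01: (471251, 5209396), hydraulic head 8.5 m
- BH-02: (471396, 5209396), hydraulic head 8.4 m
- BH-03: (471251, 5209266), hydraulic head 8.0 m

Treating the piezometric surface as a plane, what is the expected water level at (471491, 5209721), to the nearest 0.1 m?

9.6 m

∂h/∂x = (8.4 − 8.5) / (471396 − 471251) = -0.0006897
∂h/∂y = (8.0 − 8.5) / (5209266 − 5209396) = +0.003846
h(471491, 5209721) = 8.5 + (-0.0006897)·(240) + (+0.003846)·(325) = 8.5 -0.166 +1.250 = 9.584 m.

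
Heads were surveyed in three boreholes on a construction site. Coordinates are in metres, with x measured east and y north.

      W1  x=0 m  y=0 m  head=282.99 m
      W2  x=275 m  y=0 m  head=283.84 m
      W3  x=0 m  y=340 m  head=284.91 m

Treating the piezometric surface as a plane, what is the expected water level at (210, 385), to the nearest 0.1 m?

285.8 m

∂h/∂x = (283.84 − 282.99) / (275 − 0) = +0.003091
∂h/∂y = (284.91 − 282.99) / (340 − 0) = +0.005647
h(210, 385) = 282.99 + (+0.003091)·(210) + (+0.005647)·(385) = 282.99 +0.649 +2.174 = 285.813 m.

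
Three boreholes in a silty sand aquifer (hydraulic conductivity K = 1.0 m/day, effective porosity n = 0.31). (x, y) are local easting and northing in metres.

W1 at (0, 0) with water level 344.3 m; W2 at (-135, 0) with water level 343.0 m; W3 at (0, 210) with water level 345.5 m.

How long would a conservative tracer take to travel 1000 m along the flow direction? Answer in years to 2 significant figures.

76 years

∂h/∂x = (343.0 − 344.3) / (-135 − 0) = +0.009630
∂h/∂y = (345.5 − 344.3) / (210 − 0) = +0.005714
|∇h| = √(0.009630² + 0.005714²) = 0.0112
Seepage velocity v = K·i/n = 1.0 × 0.0112 / 0.31 = 0.03613 m/day.
t = 1000 / 0.03613 = 2.768e+04 days = 75.8 years.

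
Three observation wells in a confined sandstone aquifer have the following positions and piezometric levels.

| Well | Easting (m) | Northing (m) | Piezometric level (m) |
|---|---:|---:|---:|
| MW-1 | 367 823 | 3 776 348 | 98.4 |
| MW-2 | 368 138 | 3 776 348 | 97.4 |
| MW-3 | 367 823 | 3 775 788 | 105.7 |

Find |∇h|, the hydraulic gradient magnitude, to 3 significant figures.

∂h/∂x = (97.4 − 98.4) / (368138 − 367823) = -0.003175
∂h/∂y = (105.7 − 98.4) / (3775788 − 3776348) = -0.01304
|∇h| = √(-0.003175² + -0.01304²) = 0.01342

0.0134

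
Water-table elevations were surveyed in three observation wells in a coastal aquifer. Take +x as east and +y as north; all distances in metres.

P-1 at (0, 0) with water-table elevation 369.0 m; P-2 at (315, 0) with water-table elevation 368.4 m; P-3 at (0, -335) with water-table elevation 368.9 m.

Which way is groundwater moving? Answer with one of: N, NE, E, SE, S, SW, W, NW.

E

∂h/∂x = (368.4 − 369.0) / (315 − 0) = -0.001905
∂h/∂y = (368.9 − 369.0) / (-335 − 0) = +0.0002985
Flow = −∇h = (+0.001905 east, -0.0002985 north), which points east.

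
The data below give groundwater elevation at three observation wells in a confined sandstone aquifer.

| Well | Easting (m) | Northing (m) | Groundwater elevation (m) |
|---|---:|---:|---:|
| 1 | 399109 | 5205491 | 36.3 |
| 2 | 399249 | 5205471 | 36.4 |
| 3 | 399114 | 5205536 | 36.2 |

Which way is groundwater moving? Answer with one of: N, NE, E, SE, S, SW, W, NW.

Taking 1 as reference: 2−1 = (140, -20, +0.1); 3−1 = (5, 45, -0.1).
Determinant of the coordinate differences = 140·45 − 5·(-20) = 6400.
∂h/∂x = [(+0.1)·45 − (-0.1)·(-20)] / 6400 = +0.0003906
∂h/∂y = [140·(-0.1) − 5·(+0.1)] / 6400 = -0.002266
Flow = −∇h = (-0.0003906 east, +0.002266 north), which points north.

N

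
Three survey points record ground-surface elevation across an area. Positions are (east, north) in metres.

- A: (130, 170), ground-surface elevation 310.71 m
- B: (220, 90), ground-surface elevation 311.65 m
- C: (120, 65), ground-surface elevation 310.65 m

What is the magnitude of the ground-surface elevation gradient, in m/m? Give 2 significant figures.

0.010 m/m

With z = a·x + b·y + c and A as origin, the differences give:
  90·a + (-80)·b = +0.94
  (-10)·a + (-105)·b = -0.06
Eliminate b (×(-105) and ×(-80), subtract): -10250·a = -103.500 → a = ∂z/∂x = +0.01010
Back-substitute: b = ∂z/∂y = -0.0003902.
|∇f| = √(0.01010² + -0.0003902²) = 0.01011 m/m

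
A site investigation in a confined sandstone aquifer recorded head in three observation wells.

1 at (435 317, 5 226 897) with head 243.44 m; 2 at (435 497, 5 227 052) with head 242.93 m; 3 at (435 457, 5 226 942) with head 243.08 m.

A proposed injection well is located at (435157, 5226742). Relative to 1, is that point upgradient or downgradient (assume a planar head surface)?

Differences from 1: to 2 (Δx, Δy, Δh) = (180, 155, -0.51); to 3 = (140, 45, -0.36).
Solve a·Δx + b·Δy = Δh: det = 180·45 − 140·155 = -13600.
∂h/∂x = [(-0.51)·45 − (-0.36)·155] / -13600 = -0.002415
∂h/∂y = [180·(-0.36) − 140·(-0.51)] / -13600 = -0.0004853
Head at (435157, 5226742) = 243.44 + (-0.002415)·(-160) + (-0.0004853)·(-155) = 243.90 m.
That is higher than the 243.44 m at 1, so the point is upgradient.

upgradient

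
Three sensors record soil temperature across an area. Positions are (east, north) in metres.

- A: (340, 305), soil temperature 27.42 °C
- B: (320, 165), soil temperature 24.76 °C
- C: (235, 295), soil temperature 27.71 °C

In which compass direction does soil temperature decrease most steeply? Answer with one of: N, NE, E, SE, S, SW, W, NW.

Three-point gradient (reference A): Δ to B = (-20, -140, -2.66), Δ to C = (-105, -10, +0.29).
∂T/∂x = -0.004634, ∂T/∂y = +0.01966 (det = -14500).
Steepest decrease is along −∇f = (+0.004634 E, -0.01966 N) → south.

S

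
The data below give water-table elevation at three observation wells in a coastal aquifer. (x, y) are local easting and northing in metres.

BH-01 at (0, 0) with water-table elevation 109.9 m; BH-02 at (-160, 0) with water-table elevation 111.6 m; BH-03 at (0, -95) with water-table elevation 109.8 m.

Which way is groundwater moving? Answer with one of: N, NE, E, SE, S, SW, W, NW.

∂h/∂x = (111.6 − 109.9) / (-160 − 0) = -0.01062
∂h/∂y = (109.8 − 109.9) / (-95 − 0) = +0.001053
Flow = −∇h = (+0.01062 east, -0.001053 north), which points east.

E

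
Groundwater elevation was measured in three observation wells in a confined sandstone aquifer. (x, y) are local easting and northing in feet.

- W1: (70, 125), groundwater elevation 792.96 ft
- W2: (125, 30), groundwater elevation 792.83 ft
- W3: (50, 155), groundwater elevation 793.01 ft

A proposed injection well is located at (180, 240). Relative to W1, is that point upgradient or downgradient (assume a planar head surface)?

downgradient

Taking W1 as reference: W2−W1 = (55, -95, -0.13); W3−W1 = (-20, 30, +0.05).
Determinant of the coordinate differences = 55·30 − (-20)·(-95) = -250.
∂h/∂x = [(-0.13)·30 − (+0.05)·(-95)] / -250 = -0.003400
∂h/∂y = [55·(+0.05) − (-20)·(-0.13)] / -250 = -0.0006000
Head at (180, 240) = 792.96 + (-0.003400)·(110) + (-0.0006000)·(115) = 792.52 ft.
That is lower than the 792.96 ft at W1, so the point is downgradient.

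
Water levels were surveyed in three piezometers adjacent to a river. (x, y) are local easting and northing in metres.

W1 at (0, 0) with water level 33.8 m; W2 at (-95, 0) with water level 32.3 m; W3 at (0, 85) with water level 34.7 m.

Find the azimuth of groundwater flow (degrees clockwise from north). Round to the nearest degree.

∂h/∂x = (32.3 − 33.8) / (-95 − 0) = +0.01579
∂h/∂y = (34.7 − 33.8) / (85 − 0) = +0.01059
Flow direction (−∇h) has components (-0.01579 E, -0.01059 N).
Azimuth = atan2(E, N) = atan2(-0.01579, -0.01059) = 236.2° ≈ 236°.

236°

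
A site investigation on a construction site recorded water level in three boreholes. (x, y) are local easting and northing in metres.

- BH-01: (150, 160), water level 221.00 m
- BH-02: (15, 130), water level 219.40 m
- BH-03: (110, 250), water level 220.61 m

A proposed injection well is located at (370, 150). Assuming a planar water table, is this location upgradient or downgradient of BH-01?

With h = a·x + b·y + c and BH-01 as origin, the differences give:
  (-135)·a + (-30)·b = -1.60
  (-40)·a + 90·b = -0.39
Eliminate b (×90 and ×(-30), subtract): -13350·a = -155.700 → a = ∂h/∂x = +0.01166
Back-substitute: b = ∂h/∂y = +0.0008502.
Head at (370, 150) = 221.00 + (+0.01166)·(220) + (+0.0008502)·(-10) = 223.56 m.
That is higher than the 221.00 m at BH-01, so the point is upgradient.

upgradient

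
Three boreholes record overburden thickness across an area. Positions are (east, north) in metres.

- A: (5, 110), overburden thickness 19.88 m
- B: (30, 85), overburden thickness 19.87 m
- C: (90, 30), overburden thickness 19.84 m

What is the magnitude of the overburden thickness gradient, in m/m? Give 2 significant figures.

0.0020 m/m

With d = a·x + b·y + c and A as origin, the differences give:
  25·a + (-25)·b = -0.01
  85·a + (-80)·b = -0.04
Eliminate b (×(-80) and ×(-25), subtract): 125·a = -0.200 → a = ∂d/∂x = -0.001600
Back-substitute: b = ∂d/∂y = -0.001200.
|∇f| = √(-0.001600² + -0.001200²) = 0.002 m/m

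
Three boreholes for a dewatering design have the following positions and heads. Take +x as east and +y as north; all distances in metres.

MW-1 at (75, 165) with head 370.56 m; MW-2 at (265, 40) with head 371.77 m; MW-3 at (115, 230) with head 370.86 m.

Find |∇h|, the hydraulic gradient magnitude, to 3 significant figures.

0.00671

With h = a·x + b·y + c and MW-1 as origin, the differences give:
  190·a + (-125)·b = +1.21
  40·a + 65·b = +0.30
Eliminate b (×65 and ×(-125), subtract): 17350·a = 116.150 → a = ∂h/∂x = +0.006695
Back-substitute: b = ∂h/∂y = +0.0004957.
|∇h| = √(0.006695² + 0.0004957²) = 0.006713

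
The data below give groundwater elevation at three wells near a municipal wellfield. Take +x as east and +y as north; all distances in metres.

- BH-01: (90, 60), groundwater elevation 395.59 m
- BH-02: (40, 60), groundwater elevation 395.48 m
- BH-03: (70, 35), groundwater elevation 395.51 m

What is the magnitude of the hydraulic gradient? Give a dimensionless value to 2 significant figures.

Taking BH-01 as reference: BH-02−BH-01 = (-50, 0, -0.11); BH-03−BH-01 = (-20, -25, -0.08).
Determinant of the coordinate differences = (-50)·(-25) − (-20)·0 = 1250.
∂h/∂x = [(-0.11)·(-25) − (-0.08)·0] / 1250 = +0.002200
∂h/∂y = [(-50)·(-0.08) − (-20)·(-0.11)] / 1250 = +0.001440
|∇h| = √(0.002200² + 0.001440²) = 0.002629

0.0026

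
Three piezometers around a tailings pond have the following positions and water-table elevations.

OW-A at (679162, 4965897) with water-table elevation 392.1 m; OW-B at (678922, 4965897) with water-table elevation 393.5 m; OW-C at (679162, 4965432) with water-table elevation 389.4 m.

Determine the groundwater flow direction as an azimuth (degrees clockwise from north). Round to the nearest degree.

135°

∂h/∂x = (393.5 − 392.1) / (678922 − 679162) = -0.005833
∂h/∂y = (389.4 − 392.1) / (4965432 − 4965897) = +0.005806
Flow direction (−∇h) has components (+0.005833 E, -0.005806 N).
Azimuth = atan2(E, N) = atan2(+0.005833, -0.005806) = 134.9° ≈ 135°.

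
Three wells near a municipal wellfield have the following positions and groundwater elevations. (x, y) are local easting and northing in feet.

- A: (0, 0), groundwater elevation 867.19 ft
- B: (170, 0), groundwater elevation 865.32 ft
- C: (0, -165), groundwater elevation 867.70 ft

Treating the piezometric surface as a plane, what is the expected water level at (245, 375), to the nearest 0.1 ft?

863.3 ft

∂h/∂x = (865.32 − 867.19) / (170 − 0) = -0.01100
∂h/∂y = (867.70 − 867.19) / (-165 − 0) = -0.003091
h(245, 375) = 867.19 + (-0.01100)·(245) + (-0.003091)·(375) = 867.19 -2.695 -1.159 = 863.336 ft.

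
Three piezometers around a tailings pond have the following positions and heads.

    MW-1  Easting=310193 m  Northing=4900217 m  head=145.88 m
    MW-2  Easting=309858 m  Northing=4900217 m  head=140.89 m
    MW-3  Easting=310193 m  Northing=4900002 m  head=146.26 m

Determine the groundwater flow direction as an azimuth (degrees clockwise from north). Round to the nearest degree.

∂h/∂x = (140.89 − 145.88) / (309858 − 310193) = +0.01490
∂h/∂y = (146.26 − 145.88) / (4900002 − 4900217) = -0.001767
Flow direction (−∇h) has components (-0.01490 E, +0.001767 N).
Azimuth = atan2(E, N) = atan2(-0.01490, +0.001767) = 276.8° ≈ 277°.

277°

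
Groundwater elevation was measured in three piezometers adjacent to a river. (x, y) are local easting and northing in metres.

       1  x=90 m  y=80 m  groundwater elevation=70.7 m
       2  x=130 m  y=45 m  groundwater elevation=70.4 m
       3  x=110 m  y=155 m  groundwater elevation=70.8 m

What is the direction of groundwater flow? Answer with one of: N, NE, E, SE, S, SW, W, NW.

SE

Differences from 1: to 2 (Δx, Δy, Δh) = (40, -35, -0.3); to 3 = (20, 75, +0.1).
Solve a·Δx + b·Δy = Δh: det = 40·75 − 20·(-35) = 3700.
∂h/∂x = [(-0.3)·75 − (+0.1)·(-35)] / 3700 = -0.005135
∂h/∂y = [40·(+0.1) − 20·(-0.3)] / 3700 = +0.002703
Flow = −∇h = (+0.005135 east, -0.002703 north), which points southeast.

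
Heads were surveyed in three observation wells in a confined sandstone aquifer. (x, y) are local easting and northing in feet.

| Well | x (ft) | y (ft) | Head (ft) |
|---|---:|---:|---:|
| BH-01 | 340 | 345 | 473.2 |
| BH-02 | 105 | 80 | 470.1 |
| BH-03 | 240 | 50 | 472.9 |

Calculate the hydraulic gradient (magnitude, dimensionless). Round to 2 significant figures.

Differences from BH-01: to BH-02 (Δx, Δy, Δh) = (-235, -265, -3.1); to BH-03 = (-100, -295, -0.3).
Solve a·Δx + b·Δy = Δh: det = (-235)·(-295) − (-100)·(-265) = 42825.
∂h/∂x = [(-3.1)·(-295) − (-0.3)·(-265)] / 42825 = +0.01950
∂h/∂y = [(-235)·(-0.3) − (-100)·(-3.1)] / 42825 = -0.005593
|∇h| = √(0.01950² + -0.005593²) = 0.02029

0.020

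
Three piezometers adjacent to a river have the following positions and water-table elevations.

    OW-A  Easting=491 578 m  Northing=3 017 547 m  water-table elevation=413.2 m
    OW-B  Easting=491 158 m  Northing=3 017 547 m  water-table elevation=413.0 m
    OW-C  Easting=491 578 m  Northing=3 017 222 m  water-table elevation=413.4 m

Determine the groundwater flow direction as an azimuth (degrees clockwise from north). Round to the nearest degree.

∂h/∂x = (413.0 − 413.2) / (491158 − 491578) = +0.0004762
∂h/∂y = (413.4 − 413.2) / (3017222 − 3017547) = -0.0006154
Flow direction (−∇h) has components (-0.0004762 E, +0.0006154 N).
Azimuth = atan2(E, N) = atan2(-0.0004762, +0.0006154) = 322.3° ≈ 322°.

322°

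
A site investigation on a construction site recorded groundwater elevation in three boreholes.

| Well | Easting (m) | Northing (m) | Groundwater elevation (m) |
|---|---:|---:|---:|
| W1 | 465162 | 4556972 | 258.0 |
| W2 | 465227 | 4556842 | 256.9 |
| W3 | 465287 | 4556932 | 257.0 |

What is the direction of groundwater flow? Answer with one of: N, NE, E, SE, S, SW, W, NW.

SE

With h = a·x + b·y + c and W1 as origin, the differences give:
  65·a + (-130)·b = -1.1
  125·a + (-40)·b = -1.0
Eliminate b (×(-40) and ×(-130), subtract): 13650·a = -86.00 → a = ∂h/∂x = -0.006300
Back-substitute: b = ∂h/∂y = +0.005311.
Flow = −∇h = (+0.006300 east, -0.005311 north), which points southeast.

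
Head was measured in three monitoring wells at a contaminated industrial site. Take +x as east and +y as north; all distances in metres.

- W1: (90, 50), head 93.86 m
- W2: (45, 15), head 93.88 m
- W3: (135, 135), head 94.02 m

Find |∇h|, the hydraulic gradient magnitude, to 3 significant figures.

0.00485

Taking W1 as reference: W2−W1 = (-45, -35, +0.02); W3−W1 = (45, 85, +0.16).
Determinant of the coordinate differences = (-45)·85 − 45·(-35) = -2250.
∂h/∂x = [(+0.02)·85 − (+0.16)·(-35)] / -2250 = -0.003244
∂h/∂y = [(-45)·(+0.16) − 45·(+0.02)] / -2250 = +0.003600
|∇h| = √(-0.003244² + 0.003600²) = 0.004846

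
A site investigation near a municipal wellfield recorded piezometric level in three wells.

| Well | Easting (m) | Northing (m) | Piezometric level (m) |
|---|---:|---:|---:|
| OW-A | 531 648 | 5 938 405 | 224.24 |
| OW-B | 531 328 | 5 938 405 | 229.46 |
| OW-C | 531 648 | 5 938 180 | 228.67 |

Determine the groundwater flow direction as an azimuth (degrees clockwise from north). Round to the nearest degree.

040°

∂h/∂x = (229.46 − 224.24) / (531328 − 531648) = -0.01631
∂h/∂y = (228.67 − 224.24) / (5938180 − 5938405) = -0.01969
Flow direction (−∇h) has components (+0.01631 E, +0.01969 N).
Azimuth = atan2(E, N) = atan2(+0.01631, +0.01969) = 39.6° ≈ 040°.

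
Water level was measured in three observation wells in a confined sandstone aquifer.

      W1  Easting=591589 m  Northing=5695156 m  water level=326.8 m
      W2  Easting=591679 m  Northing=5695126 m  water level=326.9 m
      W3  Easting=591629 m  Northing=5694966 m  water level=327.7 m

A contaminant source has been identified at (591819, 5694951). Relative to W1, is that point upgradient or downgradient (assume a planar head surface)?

With h = a·x + b·y + c and W1 as origin, the differences give:
  90·a + (-30)·b = +0.1
  40·a + (-190)·b = +0.9
Eliminate b (×(-190) and ×(-30), subtract): -15900·a = 8.00 → a = ∂h/∂x = -0.0005031
Back-substitute: b = ∂h/∂y = -0.004843.
Head at (591819, 5694951) = 326.8 + (-0.0005031)·(230) + (-0.004843)·(-205) = 327.68 m.
That is higher than the 326.8 m at W1, so the point is upgradient.

upgradient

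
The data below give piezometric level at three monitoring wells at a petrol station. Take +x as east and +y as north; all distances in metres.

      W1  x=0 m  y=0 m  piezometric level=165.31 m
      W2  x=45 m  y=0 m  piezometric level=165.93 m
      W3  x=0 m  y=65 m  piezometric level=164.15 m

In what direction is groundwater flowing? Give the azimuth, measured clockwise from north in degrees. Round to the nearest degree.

∂h/∂x = (165.93 − 165.31) / (45 − 0) = +0.01378
∂h/∂y = (164.15 − 165.31) / (65 − 0) = -0.01785
Flow direction (−∇h) has components (-0.01378 E, +0.01785 N).
Azimuth = atan2(E, N) = atan2(-0.01378, +0.01785) = 322.3° ≈ 322°.

322°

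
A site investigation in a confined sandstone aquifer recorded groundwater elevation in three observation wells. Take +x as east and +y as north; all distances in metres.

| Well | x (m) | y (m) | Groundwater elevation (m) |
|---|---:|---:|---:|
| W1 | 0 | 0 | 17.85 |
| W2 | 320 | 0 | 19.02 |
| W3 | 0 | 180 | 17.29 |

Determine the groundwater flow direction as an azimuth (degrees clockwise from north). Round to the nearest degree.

310°

∂h/∂x = (19.02 − 17.85) / (320 − 0) = +0.003656
∂h/∂y = (17.29 − 17.85) / (180 − 0) = -0.003111
Flow direction (−∇h) has components (-0.003656 E, +0.003111 N).
Azimuth = atan2(E, N) = atan2(-0.003656, +0.003111) = 310.4° ≈ 310°.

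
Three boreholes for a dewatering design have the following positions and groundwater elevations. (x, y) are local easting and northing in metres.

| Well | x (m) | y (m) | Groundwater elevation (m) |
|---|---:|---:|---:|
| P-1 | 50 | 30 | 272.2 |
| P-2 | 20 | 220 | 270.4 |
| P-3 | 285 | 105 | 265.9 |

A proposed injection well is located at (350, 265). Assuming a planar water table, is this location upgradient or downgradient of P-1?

Three-point gradient (reference P-1): Δ to P-2 = (-30, 190, -1.8), Δ to P-3 = (235, 75, -6.3).
∂h/∂x = -0.02264, ∂h/∂y = -0.01305 (det = -46900).
Head at (350, 265) = 272.2 + (-0.02264)·(300) + (-0.01305)·(235) = 262.34 m.
That is lower than the 272.2 m at P-1, so the point is downgradient.

downgradient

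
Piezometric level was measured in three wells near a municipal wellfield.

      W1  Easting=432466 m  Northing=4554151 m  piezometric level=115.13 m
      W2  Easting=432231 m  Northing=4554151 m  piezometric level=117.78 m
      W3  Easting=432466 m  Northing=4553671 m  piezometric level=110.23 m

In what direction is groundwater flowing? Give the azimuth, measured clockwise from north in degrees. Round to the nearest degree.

∂h/∂x = (117.78 − 115.13) / (432231 − 432466) = -0.01128
∂h/∂y = (110.23 − 115.13) / (4553671 − 4554151) = +0.01021
Flow direction (−∇h) has components (+0.01128 E, -0.01021 N).
Azimuth = atan2(E, N) = atan2(+0.01128, -0.01021) = 132.2° ≈ 132°.

132°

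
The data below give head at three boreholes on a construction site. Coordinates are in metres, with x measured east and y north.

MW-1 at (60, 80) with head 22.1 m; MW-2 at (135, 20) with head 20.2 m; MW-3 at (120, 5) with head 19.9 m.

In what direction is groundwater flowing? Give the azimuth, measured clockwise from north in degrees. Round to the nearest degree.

168°

Differences from MW-1: to MW-2 (Δx, Δy, Δh) = (75, -60, -1.9); to MW-3 = (60, -75, -2.2).
Solve a·Δx + b·Δy = Δh: det = 75·(-75) − 60·(-60) = -2025.
∂h/∂x = [(-1.9)·(-75) − (-2.2)·(-60)] / -2025 = -0.005185
∂h/∂y = [75·(-2.2) − 60·(-1.9)] / -2025 = +0.02519
Flow direction (−∇h) has components (+0.005185 E, -0.02519 N).
Azimuth = atan2(E, N) = atan2(+0.005185, -0.02519) = 168.4° ≈ 168°.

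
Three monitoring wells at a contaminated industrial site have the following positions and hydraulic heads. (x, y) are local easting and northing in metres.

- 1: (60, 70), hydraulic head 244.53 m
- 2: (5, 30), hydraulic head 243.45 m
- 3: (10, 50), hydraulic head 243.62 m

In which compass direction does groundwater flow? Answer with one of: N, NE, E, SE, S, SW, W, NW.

Differences from 1: to 2 (Δx, Δy, Δh) = (-55, -40, -1.08); to 3 = (-50, -20, -0.91).
Solve a·Δx + b·Δy = Δh: det = (-55)·(-20) − (-50)·(-40) = -900.
∂h/∂x = [(-1.08)·(-20) − (-0.91)·(-40)] / -900 = +0.01644
∂h/∂y = [(-55)·(-0.91) − (-50)·(-1.08)] / -900 = +0.004389
Flow = −∇h = (-0.01644 east, -0.004389 north), which points west.

W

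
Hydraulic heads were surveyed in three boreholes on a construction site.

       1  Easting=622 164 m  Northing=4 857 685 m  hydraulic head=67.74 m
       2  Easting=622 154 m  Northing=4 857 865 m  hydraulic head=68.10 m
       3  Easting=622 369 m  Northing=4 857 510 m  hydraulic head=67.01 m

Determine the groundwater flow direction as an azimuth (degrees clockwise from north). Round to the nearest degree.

134°

Three-point gradient (reference 1): Δ to 2 = (-10, 180, +0.36), Δ to 3 = (205, -175, -0.73).
∂h/∂x = -0.001946, ∂h/∂y = +0.001892 (det = -35150).
Flow direction (−∇h) has components (+0.001946 E, -0.001892 N).
Azimuth = atan2(E, N) = atan2(+0.001946, -0.001892) = 134.2° ≈ 134°.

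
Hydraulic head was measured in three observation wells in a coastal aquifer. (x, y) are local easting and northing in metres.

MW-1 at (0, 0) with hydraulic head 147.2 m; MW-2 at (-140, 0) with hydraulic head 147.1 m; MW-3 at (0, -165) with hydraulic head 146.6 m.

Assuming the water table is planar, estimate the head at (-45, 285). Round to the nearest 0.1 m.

∂h/∂x = (147.1 − 147.2) / (-140 − 0) = +0.0007143
∂h/∂y = (146.6 − 147.2) / (-165 − 0) = +0.003636
h(-45, 285) = 147.2 + (+0.0007143)·(-45) + (+0.003636)·(285) = 147.2 -0.032 +1.036 = 148.204 m.

148.2 m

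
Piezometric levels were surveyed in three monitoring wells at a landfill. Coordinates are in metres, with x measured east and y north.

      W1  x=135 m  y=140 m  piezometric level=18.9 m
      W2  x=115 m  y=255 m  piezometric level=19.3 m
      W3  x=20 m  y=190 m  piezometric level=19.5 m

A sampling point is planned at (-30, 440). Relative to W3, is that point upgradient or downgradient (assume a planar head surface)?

Differences from W1: to W2 (Δx, Δy, Δh) = (-20, 115, +0.4); to W3 = (-115, 50, +0.6).
Solve a·Δx + b·Δy = Δh: det = (-20)·50 − (-115)·115 = 12225.
∂h/∂x = [(+0.4)·50 − (+0.6)·115] / 12225 = -0.004008
∂h/∂y = [(-20)·(+0.6) − (-115)·(+0.4)] / 12225 = +0.002781
Head at (-30, 440) = 18.9 + (-0.004008)·(-165) + (+0.002781)·(300) = 20.40 m.
That is higher than the 19.5 m at W3, so the point is upgradient.

upgradient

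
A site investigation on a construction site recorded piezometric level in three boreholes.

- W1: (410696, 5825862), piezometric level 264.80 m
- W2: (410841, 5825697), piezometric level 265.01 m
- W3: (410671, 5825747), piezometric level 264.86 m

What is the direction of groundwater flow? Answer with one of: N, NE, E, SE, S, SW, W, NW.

NW

Three-point gradient (reference W1): Δ to W2 = (145, -165, +0.21), Δ to W3 = (-25, -115, +0.06).
∂h/∂x = +0.0006851, ∂h/∂y = -0.0006707 (det = -20800).
Flow = −∇h = (-0.0006851 east, +0.0006707 north), which points northwest.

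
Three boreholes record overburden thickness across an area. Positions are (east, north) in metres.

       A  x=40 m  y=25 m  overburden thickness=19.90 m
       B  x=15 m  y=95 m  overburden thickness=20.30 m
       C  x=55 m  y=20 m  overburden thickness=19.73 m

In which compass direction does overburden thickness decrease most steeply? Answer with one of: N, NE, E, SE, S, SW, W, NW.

With d = a·x + b·y + c and A as origin, the differences give:
  (-25)·a + 70·b = +0.40
  15·a + (-5)·b = -0.17
Eliminate b (×(-5) and ×70, subtract): -925·a = 9.900 → a = ∂d/∂x = -0.01070
Back-substitute: b = ∂d/∂y = +0.001892.
Steepest decrease is along −∇f = (+0.01070 E, -0.001892 N) → east.

E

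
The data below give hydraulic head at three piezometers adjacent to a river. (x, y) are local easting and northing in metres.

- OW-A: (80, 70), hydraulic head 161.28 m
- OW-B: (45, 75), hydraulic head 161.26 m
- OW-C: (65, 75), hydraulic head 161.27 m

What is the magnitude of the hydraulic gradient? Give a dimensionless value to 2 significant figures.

With h = a·x + b·y + c and OW-A as origin, the differences give:
  (-35)·a + 5·b = -0.02
  (-15)·a + 5·b = -0.01
Eliminate b (×5 and ×5, subtract): -100·a = -0.050 → a = ∂h/∂x = +0.0005000
Back-substitute: b = ∂h/∂y = -0.0005000.
|∇h| = √(0.0005000² + -0.0005000²) = 0.0007071

0.00071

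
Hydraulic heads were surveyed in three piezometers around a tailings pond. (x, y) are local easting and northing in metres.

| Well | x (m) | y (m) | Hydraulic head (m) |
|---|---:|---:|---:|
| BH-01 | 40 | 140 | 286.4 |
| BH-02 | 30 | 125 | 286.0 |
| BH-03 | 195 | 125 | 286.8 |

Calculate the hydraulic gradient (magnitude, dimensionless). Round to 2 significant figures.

With h = a·x + b·y + c and BH-01 as origin, the differences give:
  (-10)·a + (-15)·b = -0.4
  155·a + (-15)·b = +0.4
Eliminate b (×(-15) and ×(-15), subtract): 2475·a = 12.00 → a = ∂h/∂x = +0.004848
Back-substitute: b = ∂h/∂y = +0.02343.
|∇h| = √(0.004848² + 0.02343²) = 0.02393

0.024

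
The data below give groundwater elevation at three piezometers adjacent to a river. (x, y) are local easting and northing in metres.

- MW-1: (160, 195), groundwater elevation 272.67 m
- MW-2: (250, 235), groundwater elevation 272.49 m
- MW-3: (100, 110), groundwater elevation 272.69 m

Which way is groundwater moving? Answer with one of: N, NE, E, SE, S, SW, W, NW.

With h = a·x + b·y + c and MW-1 as origin, the differences give:
  90·a + 40·b = -0.18
  (-60)·a + (-85)·b = +0.02
Eliminate b (×(-85) and ×40, subtract): -5250·a = 14.500 → a = ∂h/∂x = -0.002762
Back-substitute: b = ∂h/∂y = +0.001714.
Flow = −∇h = (+0.002762 east, -0.001714 north), which points southeast.

SE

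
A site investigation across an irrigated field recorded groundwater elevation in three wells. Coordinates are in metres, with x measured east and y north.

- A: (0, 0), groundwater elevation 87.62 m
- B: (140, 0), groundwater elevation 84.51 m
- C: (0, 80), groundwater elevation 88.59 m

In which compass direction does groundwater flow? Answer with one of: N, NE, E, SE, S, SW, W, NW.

SE

∂h/∂x = (84.51 − 87.62) / (140 − 0) = -0.02221
∂h/∂y = (88.59 − 87.62) / (80 − 0) = +0.01212
Flow = −∇h = (+0.02221 east, -0.01212 north), which points southeast.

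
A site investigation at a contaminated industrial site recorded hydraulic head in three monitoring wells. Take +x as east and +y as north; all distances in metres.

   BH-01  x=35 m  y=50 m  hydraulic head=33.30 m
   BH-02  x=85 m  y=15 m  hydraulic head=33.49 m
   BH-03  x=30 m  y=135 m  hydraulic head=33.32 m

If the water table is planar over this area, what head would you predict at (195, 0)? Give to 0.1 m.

With h = a·x + b·y + c and BH-01 as origin, the differences give:
  50·a + (-35)·b = +0.19
  (-5)·a + 85·b = +0.02
Eliminate b (×85 and ×(-35), subtract): 4075·a = 16.850 → a = ∂h/∂x = +0.004135
Back-substitute: b = ∂h/∂y = +0.0004785.
h(195, 0) = 33.30 + (+0.004135)·(160) + (+0.0004785)·(-50) = 33.30 +0.662 -0.024 = 33.938 m.

33.9 m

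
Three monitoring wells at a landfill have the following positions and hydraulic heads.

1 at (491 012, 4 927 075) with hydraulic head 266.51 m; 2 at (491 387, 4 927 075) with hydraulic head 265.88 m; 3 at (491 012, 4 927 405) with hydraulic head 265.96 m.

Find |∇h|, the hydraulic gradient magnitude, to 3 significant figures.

∂h/∂x = (265.88 − 266.51) / (491387 − 491012) = -0.001680
∂h/∂y = (265.96 − 266.51) / (4927405 − 4927075) = -0.001667
|∇h| = √(-0.001680² + -0.001667²) = 0.002367

0.00237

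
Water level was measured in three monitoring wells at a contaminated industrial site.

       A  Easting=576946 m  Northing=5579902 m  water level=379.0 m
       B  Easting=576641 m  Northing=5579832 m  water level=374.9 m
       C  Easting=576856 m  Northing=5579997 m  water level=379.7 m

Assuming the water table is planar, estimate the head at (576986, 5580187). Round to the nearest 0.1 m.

384.1 m

Taking A as reference: B−A = (-305, -70, -4.1); C−A = (-90, 95, +0.7).
Determinant of the coordinate differences = (-305)·95 − (-90)·(-70) = -35275.
∂h/∂x = [(-4.1)·95 − (+0.7)·(-70)] / -35275 = +0.009653
∂h/∂y = [(-305)·(+0.7) − (-90)·(-4.1)] / -35275 = +0.01651
h(576986, 5580187) = 379.0 + (+0.009653)·(40) + (+0.01651)·(285) = 379.0 +0.386 +4.706 = 384.092 m.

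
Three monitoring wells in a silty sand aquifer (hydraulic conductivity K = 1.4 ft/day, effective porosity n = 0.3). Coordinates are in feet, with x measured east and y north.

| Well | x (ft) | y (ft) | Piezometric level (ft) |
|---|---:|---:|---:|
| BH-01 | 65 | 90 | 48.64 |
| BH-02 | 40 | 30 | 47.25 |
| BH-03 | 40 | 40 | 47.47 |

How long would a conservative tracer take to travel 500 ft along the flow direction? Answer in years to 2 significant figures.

Taking BH-01 as reference: BH-02−BH-01 = (-25, -60, -1.39); BH-03−BH-01 = (-25, -50, -1.17).
Determinant of the coordinate differences = (-25)·(-50) − (-25)·(-60) = -250.
∂h/∂x = [(-1.39)·(-50) − (-1.17)·(-60)] / -250 = +0.002800
∂h/∂y = [(-25)·(-1.17) − (-25)·(-1.39)] / -250 = +0.02200
|∇h| = √(0.002800² + 0.02200²) = 0.02218
Seepage velocity v = K·i/n = 1.4 × 0.02218 / 0.3 = 0.1035 ft/day.
t = 500 / 0.1035 = 4831 days = 13.2 years.

13 years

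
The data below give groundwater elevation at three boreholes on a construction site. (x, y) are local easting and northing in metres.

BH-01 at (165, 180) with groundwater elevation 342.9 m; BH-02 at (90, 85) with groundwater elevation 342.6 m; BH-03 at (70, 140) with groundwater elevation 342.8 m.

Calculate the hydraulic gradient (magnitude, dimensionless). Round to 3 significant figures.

0.00351

Differences from BH-01: to BH-02 (Δx, Δy, Δh) = (-75, -95, -0.3); to BH-03 = (-95, -40, -0.1).
Solve a·Δx + b·Δy = Δh: det = (-75)·(-40) − (-95)·(-95) = -6025.
∂h/∂x = [(-0.3)·(-40) − (-0.1)·(-95)] / -6025 = -0.0004149
∂h/∂y = [(-75)·(-0.1) − (-95)·(-0.3)] / -6025 = +0.003485
|∇h| = √(-0.0004149² + 0.003485²) = 0.00351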